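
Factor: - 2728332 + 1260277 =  - 5^1 * 89^1*3299^1 = - 1468055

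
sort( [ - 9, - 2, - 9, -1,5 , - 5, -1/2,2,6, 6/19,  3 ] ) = [  -  9, - 9, -5,- 2, - 1, - 1/2,6/19,2 , 3, 5, 6 ] 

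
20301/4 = 5075 + 1/4 = 5075.25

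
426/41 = 10 + 16/41 =10.39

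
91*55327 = 5034757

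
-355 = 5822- 6177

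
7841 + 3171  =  11012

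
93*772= 71796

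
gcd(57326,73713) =1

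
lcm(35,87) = 3045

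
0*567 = 0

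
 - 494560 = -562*880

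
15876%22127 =15876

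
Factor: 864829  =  7^1 * 123547^1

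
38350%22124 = 16226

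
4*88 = 352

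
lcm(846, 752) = 6768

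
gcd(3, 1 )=1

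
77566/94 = 825 + 8/47 = 825.17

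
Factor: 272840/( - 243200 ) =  - 2^(-6 ) * 5^ ( - 1 )*359^1 = -359/320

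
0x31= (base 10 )49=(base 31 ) 1I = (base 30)1j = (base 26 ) 1n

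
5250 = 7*750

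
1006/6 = 503/3 = 167.67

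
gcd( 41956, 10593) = 1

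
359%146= 67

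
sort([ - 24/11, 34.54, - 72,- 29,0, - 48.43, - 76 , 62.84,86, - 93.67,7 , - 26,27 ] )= [ - 93.67,-76, - 72, - 48.43, - 29,-26, - 24/11,0, 7,27,34.54, 62.84,86 ] 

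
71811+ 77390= 149201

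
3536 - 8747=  - 5211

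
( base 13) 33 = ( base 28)1e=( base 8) 52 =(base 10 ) 42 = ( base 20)22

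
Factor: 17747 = 17747^1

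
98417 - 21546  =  76871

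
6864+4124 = 10988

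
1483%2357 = 1483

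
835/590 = 1 + 49/118 = 1.42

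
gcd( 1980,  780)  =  60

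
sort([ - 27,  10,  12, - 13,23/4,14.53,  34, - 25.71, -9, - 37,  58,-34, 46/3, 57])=[  -  37, - 34,-27, - 25.71, - 13,-9,23/4, 10, 12  ,  14.53 , 46/3,34, 57,58 ] 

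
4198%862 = 750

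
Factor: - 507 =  - 3^1*13^2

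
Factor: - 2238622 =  - 2^1*863^1*1297^1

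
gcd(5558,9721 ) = 1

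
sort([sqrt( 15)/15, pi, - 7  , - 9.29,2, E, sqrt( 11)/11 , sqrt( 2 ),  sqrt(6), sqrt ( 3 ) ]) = [ - 9.29,  -  7,sqrt(15) /15,sqrt( 11) /11, sqrt(2),sqrt(3 ),2,sqrt(6),  E,pi ]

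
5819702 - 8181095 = - 2361393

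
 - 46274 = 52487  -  98761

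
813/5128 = 813/5128 =0.16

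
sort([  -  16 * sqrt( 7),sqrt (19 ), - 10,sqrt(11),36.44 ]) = [ - 16*sqrt(7),-10,  sqrt( 11), sqrt(19),36.44]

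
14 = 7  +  7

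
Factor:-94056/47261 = -2^3*3^1*167^( - 1)*283^(-1)*3919^1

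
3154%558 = 364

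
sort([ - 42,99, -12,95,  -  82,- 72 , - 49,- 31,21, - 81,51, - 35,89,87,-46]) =[ - 82, - 81,- 72 , - 49,- 46, - 42, - 35,  -  31,-12,21 , 51 , 87 , 89 , 95,99]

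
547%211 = 125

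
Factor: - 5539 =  -29^1*191^1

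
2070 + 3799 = 5869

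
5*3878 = 19390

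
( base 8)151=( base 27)3O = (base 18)5f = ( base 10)105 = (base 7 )210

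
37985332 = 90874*418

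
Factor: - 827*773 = -773^1 * 827^1 = -639271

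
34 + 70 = 104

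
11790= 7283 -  - 4507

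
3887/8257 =169/359 = 0.47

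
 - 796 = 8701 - 9497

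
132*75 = 9900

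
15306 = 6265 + 9041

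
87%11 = 10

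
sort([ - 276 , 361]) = [ - 276,361 ] 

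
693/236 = 2 + 221/236 = 2.94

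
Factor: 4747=47^1*101^1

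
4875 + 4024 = 8899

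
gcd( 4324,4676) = 4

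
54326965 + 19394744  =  73721709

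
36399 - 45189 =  - 8790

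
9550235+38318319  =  47868554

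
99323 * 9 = 893907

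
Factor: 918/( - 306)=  - 3 = - 3^1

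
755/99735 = 151/19947 = 0.01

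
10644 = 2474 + 8170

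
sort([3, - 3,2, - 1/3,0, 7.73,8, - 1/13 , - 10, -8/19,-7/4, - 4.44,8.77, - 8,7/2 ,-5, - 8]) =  [ - 10,-8, - 8, - 5, - 4.44, - 3, - 7/4, - 8/19 , - 1/3, - 1/13,0,2,3, 7/2 , 7.73, 8, 8.77]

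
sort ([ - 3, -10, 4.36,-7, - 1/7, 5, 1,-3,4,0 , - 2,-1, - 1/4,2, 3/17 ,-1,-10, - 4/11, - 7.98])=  [ - 10,-10,-7.98, - 7,  -  3, - 3, - 2,-1, - 1, - 4/11, - 1/4, - 1/7 , 0,3/17,1,2, 4,  4.36,5] 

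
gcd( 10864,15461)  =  1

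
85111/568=85111/568=149.84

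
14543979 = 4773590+9770389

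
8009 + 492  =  8501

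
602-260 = 342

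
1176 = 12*98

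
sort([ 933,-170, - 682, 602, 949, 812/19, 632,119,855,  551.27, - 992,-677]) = [  -  992, - 682, -677 , -170,812/19 , 119, 551.27,602,632, 855, 933 , 949]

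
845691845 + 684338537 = 1530030382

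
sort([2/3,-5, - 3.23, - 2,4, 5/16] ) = [ - 5 , - 3.23, - 2, 5/16, 2/3, 4 ] 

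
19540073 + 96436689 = 115976762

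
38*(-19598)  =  -744724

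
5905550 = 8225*718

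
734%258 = 218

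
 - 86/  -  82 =1 + 2/41= 1.05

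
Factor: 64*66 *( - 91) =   -  2^7*3^1 * 7^1*11^1*13^1 = -  384384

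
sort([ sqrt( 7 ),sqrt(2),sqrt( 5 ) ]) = [ sqrt( 2),sqrt (5),  sqrt( 7 )]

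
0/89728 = 0= 0.00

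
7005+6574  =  13579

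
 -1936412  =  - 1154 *1678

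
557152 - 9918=547234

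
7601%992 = 657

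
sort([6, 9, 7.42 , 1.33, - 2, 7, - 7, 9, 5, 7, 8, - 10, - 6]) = [ - 10 , - 7, - 6 , - 2,1.33, 5, 6,7, 7,  7.42, 8, 9 , 9 ]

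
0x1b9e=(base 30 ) 7PK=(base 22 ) ED8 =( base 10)7070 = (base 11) 5348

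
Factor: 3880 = 2^3*5^1*97^1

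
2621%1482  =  1139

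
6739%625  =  489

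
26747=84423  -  57676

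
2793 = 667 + 2126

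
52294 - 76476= - 24182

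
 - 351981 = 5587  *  ( - 63)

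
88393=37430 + 50963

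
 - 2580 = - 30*86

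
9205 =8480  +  725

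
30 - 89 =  -59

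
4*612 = 2448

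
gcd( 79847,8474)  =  1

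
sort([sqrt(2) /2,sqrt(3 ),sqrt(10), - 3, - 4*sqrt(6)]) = [ - 4*sqrt(6), - 3,  sqrt( 2)/2,sqrt (3) , sqrt( 10)]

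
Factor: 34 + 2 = 2^2*3^2 = 36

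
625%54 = 31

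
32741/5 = 6548 + 1/5=6548.20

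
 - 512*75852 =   -  38836224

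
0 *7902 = 0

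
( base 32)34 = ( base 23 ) 48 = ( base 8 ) 144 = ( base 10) 100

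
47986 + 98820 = 146806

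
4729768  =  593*7976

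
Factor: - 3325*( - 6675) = 22194375 = 3^1 * 5^4*7^1 * 19^1*89^1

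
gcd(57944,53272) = 8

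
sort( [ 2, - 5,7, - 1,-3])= [ - 5, - 3, - 1, 2,7 ]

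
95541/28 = 95541/28= 3412.18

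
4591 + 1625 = 6216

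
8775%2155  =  155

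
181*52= 9412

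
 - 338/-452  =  169/226 = 0.75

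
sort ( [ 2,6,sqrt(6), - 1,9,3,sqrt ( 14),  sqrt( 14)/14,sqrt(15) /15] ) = [-1,sqrt( 15) /15, sqrt(14)/14,2,sqrt( 6), 3, sqrt (14 ),6,9 ]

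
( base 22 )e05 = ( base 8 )15175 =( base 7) 25525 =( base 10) 6781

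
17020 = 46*370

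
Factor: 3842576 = 2^4*137^1*1753^1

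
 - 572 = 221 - 793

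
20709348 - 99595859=  -  78886511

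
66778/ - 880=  - 76 + 51/440=- 75.88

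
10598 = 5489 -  -5109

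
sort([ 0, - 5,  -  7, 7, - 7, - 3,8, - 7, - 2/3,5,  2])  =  [ - 7 , - 7,-7, - 5,-3, - 2/3, 0,2,5,7,8] 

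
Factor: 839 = 839^1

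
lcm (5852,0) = 0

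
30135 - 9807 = 20328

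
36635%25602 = 11033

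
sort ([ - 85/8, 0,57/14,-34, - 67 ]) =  [ - 67, - 34, - 85/8, 0, 57/14]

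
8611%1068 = 67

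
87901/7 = 12557 + 2/7 =12557.29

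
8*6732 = 53856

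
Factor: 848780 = 2^2* 5^1 * 31^1 * 37^2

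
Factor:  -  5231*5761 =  - 30135791 = -  7^1*823^1*5231^1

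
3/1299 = 1/433 = 0.00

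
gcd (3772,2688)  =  4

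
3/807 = 1/269 = 0.00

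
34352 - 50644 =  - 16292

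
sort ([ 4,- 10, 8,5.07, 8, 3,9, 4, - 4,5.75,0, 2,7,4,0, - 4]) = [ - 10 , - 4,-4, 0,0, 2,3,4, 4, 4,5.07 , 5.75,7, 8, 8,9]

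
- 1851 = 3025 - 4876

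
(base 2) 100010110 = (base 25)B3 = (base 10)278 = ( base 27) A8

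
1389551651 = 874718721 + 514832930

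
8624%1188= 308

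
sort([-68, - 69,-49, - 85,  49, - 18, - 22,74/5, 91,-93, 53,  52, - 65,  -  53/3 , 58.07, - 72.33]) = [-93,-85, - 72.33, -69,-68 ,-65,-49, - 22, - 18, - 53/3 , 74/5, 49,52, 53, 58.07,  91]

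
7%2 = 1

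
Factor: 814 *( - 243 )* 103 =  - 20373606 = -2^1*3^5*11^1*37^1 *103^1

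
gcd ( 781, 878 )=1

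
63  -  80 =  - 17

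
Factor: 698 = 2^1 *349^1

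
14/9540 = 7/4770 =0.00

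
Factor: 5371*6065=32575115 =5^1*41^1*131^1*1213^1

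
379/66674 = 379/66674 =0.01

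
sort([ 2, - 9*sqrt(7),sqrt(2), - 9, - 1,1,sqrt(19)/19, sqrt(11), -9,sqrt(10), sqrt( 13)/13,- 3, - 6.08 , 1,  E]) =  [ - 9*sqrt( 7), -9, -9 ,-6.08, - 3 ,-1,sqrt ( 19 )/19,sqrt( 13)/13,1  ,  1,  sqrt( 2),  2,E,sqrt( 10),sqrt(11)]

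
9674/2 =4837 = 4837.00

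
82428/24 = 6869/2 = 3434.50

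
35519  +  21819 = 57338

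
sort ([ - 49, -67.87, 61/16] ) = [ - 67.87 ,  -  49 , 61/16 ] 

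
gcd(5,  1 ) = 1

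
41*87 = 3567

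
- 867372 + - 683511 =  - 1550883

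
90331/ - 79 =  - 90331/79 = -  1143.43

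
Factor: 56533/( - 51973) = -51973^( - 1)*56533^1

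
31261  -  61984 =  - 30723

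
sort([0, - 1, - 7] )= [ - 7  , - 1, 0 ]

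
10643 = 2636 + 8007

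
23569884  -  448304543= - 424734659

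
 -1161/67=-18+45/67=-17.33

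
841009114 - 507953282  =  333055832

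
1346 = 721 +625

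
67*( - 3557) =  - 238319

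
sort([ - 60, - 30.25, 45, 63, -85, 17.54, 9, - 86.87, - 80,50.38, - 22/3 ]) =[ - 86.87,-85,  -  80,-60, - 30.25,-22/3,9, 17.54, 45,50.38, 63] 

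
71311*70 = 4991770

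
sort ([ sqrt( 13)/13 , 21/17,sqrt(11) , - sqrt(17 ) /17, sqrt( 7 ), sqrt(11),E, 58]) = [ - sqrt(17 )/17, sqrt( 13 ) /13 , 21/17 , sqrt(7 ),E , sqrt(11), sqrt(11 ),  58 ] 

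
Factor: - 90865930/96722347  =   - 2^1*5^1*101^(-1)*881^( - 1 )*1087^( - 1 )* 9086593^1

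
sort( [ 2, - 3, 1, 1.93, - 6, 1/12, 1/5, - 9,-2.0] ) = [ - 9  , - 6, - 3,-2.0, 1/12,  1/5 , 1,1.93 , 2 ]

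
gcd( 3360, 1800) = 120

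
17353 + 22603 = 39956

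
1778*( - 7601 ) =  - 13514578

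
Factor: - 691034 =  - 2^1* 345517^1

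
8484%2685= 429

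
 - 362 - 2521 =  - 2883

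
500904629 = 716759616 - 215854987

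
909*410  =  372690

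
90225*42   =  3789450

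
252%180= 72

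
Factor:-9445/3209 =-5^1*1889^1*3209^(- 1)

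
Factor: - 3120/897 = - 2^4*5^1*23^(-1 ) = - 80/23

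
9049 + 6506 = 15555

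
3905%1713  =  479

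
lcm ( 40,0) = 0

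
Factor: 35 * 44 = 2^2*5^1*7^1*11^1 = 1540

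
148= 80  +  68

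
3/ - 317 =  - 1 + 314/317 = -0.01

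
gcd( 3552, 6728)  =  8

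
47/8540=47/8540 = 0.01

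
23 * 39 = 897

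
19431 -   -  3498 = 22929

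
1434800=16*89675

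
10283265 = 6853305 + 3429960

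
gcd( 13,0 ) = 13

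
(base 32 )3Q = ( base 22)5C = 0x7a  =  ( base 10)122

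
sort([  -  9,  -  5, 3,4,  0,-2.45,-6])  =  [ - 9,-6,-5, - 2.45,0,3,4 ]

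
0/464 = 0 = 0.00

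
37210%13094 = 11022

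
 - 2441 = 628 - 3069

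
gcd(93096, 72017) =1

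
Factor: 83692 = 2^2 * 7^3 * 61^1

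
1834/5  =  1834/5 = 366.80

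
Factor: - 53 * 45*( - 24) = 2^3 *3^3*5^1 *53^1 = 57240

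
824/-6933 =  - 1 + 6109/6933= -0.12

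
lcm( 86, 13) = 1118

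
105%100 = 5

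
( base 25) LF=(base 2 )1000011100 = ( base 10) 540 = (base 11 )451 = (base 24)MC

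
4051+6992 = 11043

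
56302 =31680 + 24622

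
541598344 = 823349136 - 281750792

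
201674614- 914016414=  - 712341800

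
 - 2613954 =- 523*4998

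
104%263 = 104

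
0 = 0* 1366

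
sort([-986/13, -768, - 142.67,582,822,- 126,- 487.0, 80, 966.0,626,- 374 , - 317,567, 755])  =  [ - 768,  -  487.0, - 374, - 317, - 142.67, - 126,-986/13,80,567, 582, 626,755,  822, 966.0 ] 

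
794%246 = 56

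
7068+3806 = 10874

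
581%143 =9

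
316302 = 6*52717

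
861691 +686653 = 1548344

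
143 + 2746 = 2889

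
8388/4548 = 1 + 320/379 = 1.84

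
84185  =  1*84185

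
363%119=6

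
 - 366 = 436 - 802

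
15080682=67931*222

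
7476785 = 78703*95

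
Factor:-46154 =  - 2^1 * 47^1 * 491^1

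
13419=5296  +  8123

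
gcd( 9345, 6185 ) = 5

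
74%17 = 6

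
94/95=94/95 =0.99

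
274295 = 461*595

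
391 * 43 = 16813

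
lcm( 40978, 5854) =40978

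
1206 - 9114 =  - 7908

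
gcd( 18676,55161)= 1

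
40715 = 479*85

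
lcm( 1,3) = 3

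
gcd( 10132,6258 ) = 298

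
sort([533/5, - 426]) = [  -  426, 533/5 ]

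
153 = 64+89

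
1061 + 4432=5493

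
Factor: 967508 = 2^2*241877^1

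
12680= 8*1585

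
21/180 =7/60  =  0.12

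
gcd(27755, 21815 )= 5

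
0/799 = 0 = 0.00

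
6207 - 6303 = - 96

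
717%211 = 84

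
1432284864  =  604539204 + 827745660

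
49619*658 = 32649302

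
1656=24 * 69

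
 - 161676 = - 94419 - 67257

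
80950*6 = 485700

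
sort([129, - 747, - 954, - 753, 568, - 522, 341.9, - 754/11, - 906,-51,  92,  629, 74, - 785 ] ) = [ - 954, - 906, -785, - 753, - 747 ,-522, - 754/11, - 51, 74,92,129,341.9 , 568, 629] 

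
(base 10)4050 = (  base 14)1694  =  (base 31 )46K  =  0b111111010010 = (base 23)7F2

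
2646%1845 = 801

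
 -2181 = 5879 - 8060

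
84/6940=21/1735=0.01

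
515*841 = 433115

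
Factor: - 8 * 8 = -2^6 =-64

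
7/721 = 1/103 =0.01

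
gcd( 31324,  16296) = 4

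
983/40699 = 983/40699 = 0.02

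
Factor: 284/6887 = 2^2*97^ ( - 1) = 4/97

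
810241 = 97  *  8353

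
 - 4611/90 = -1537/30 = -51.23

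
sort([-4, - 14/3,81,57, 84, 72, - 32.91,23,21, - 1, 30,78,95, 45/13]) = [ - 32.91, - 14/3,  -  4 ,- 1,45/13, 21,23, 30, 57,72,78,81,84, 95]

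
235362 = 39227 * 6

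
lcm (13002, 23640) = 260040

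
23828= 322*74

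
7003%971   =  206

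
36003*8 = 288024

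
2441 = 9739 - 7298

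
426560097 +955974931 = 1382535028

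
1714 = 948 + 766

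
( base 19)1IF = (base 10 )718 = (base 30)NS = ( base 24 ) 15M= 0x2ce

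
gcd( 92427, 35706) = 3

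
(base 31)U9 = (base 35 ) QT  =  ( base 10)939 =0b1110101011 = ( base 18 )2g3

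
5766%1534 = 1164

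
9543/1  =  9543 = 9543.00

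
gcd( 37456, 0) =37456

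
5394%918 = 804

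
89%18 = 17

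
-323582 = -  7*46226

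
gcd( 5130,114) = 114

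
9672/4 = 2418 = 2418.00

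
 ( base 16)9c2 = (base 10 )2498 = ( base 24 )482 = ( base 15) B18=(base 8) 4702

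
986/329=986/329 = 3.00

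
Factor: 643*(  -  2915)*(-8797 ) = 16488612965 = 5^1 *11^1*19^1*53^1*463^1 * 643^1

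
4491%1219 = 834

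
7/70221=7/70221  =  0.00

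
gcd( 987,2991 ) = 3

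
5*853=4265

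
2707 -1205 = 1502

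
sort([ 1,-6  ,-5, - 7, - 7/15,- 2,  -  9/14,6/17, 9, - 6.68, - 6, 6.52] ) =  [ - 7,-6.68 , - 6, - 6,-5,  -  2  , - 9/14, - 7/15, 6/17, 1,6.52,9 ]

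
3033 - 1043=1990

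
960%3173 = 960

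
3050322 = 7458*409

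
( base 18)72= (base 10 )128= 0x80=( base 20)68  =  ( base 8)200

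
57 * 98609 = 5620713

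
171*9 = 1539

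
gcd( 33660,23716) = 44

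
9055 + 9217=18272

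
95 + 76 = 171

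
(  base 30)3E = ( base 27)3n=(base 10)104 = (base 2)1101000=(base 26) 40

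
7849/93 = 7849/93   =  84.40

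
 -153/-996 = 51/332 = 0.15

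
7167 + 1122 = 8289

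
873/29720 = 873/29720 = 0.03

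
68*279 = 18972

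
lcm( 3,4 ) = 12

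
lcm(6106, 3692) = 158756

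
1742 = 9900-8158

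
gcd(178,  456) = 2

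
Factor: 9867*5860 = 57820620 = 2^2*3^1*5^1*11^1*13^1*23^1*293^1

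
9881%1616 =185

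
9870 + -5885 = 3985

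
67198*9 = 604782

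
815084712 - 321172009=493912703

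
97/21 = 4 + 13/21 = 4.62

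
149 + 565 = 714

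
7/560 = 1/80=0.01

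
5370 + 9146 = 14516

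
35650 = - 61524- - 97174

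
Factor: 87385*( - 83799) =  - 7322775615 = - 3^2*5^1*9311^1*17477^1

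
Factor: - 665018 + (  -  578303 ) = - 131^1*9491^1 = -1243321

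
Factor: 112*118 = 2^5*7^1 * 59^1 = 13216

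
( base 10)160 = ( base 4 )2200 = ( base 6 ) 424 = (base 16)A0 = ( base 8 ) 240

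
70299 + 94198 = 164497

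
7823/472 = 7823/472 = 16.57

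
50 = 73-23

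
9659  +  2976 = 12635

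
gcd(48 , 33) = 3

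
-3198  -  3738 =- 6936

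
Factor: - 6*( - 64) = 2^7*3^1 = 384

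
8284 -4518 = 3766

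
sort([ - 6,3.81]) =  [ - 6, 3.81] 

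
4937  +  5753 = 10690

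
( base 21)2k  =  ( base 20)32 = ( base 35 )1r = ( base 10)62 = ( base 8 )76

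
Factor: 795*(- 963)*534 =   -  2^1 * 3^4*5^1*53^1*89^1*107^1 = -408822390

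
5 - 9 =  - 4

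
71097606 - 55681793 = 15415813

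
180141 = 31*5811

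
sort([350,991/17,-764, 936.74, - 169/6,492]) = [ - 764,  -  169/6, 991/17, 350,492, 936.74]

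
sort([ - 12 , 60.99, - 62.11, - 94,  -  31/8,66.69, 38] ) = [ - 94, - 62.11 , - 12, - 31/8,  38,60.99,66.69]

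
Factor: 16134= 2^1  *3^1*2689^1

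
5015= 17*295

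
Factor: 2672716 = 2^2*668179^1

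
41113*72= 2960136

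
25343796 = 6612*3833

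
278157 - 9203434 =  -8925277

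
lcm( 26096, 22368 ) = 156576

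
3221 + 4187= 7408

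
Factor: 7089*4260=30199140 = 2^2*3^2*5^1*17^1*71^1*139^1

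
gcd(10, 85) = 5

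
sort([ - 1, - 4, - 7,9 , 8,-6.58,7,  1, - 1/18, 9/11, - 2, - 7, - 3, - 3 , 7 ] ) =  [ - 7, - 7, - 6.58,  -  4, - 3,  -  3,- 2,-1, - 1/18, 9/11, 1, 7, 7, 8, 9 ] 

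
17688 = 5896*3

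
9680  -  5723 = 3957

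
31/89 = 31/89 = 0.35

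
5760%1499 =1263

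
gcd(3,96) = 3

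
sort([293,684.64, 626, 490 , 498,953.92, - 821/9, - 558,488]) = [ - 558,- 821/9, 293,488,490, 498,626, 684.64 , 953.92]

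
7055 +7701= 14756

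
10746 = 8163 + 2583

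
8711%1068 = 167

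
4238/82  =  51 + 28/41  =  51.68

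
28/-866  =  - 14/433 = - 0.03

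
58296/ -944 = -62 + 29/118=-61.75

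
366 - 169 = 197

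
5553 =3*1851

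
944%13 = 8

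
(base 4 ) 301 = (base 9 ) 54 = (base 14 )37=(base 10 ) 49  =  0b110001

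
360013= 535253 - 175240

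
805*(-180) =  - 144900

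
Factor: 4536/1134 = 2^2=4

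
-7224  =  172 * (-42) 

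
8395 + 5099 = 13494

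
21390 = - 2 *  (-10695)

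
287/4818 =287/4818 = 0.06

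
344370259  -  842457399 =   -  498087140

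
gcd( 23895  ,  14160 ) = 885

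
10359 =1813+8546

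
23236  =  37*628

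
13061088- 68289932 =-55228844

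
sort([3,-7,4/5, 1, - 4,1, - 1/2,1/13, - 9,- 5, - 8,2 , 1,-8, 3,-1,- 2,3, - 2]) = [ - 9, - 8,  -  8,-7, - 5, - 4, - 2,-2, - 1, - 1/2,1/13, 4/5, 1,1,1, 2,3,3,3 ] 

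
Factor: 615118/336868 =2^( - 1)* 227^(-1 ) * 829^1= 829/454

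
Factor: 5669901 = 3^2*629989^1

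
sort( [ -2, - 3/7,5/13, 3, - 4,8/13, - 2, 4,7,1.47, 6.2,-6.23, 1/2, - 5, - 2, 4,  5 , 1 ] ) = [  -  6.23,  -  5,-4,- 2,-2,  -  2,-3/7, 5/13,1/2, 8/13, 1,  1.47, 3,4, 4, 5,  6.2, 7] 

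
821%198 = 29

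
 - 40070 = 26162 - 66232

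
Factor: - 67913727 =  - 3^1*7^1*43^1 * 75209^1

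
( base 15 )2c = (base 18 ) 26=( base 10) 42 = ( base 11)39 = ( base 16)2a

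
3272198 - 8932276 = -5660078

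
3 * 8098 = 24294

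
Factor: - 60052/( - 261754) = 2^1*29^(-1 )*4513^( - 1)*15013^1 = 30026/130877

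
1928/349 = 5 + 183/349 = 5.52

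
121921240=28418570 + 93502670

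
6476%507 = 392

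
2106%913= 280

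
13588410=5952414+7635996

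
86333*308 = 26590564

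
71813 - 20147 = 51666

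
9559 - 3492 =6067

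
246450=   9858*25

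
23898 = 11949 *2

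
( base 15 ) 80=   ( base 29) 44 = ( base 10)120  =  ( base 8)170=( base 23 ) 55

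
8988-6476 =2512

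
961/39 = 961/39=24.64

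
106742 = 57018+49724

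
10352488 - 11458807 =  -1106319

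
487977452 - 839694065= -351716613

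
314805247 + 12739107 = 327544354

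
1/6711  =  1/6711  =  0.00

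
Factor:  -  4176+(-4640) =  - 2^4*19^1*29^1 = - 8816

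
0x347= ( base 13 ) 4C7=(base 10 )839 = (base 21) 1IK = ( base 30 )RT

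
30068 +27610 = 57678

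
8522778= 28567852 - 20045074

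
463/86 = 5 + 33/86=5.38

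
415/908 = 415/908=0.46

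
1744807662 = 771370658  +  973437004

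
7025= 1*7025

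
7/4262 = 7/4262 = 0.00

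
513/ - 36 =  - 57/4 = - 14.25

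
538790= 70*7697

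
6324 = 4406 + 1918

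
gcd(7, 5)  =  1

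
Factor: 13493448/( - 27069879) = - 4497816/9023293  =  - 2^3 *3^1 * 421^( - 1) * 21433^( - 1)*187409^1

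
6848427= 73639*93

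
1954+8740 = 10694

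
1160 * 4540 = 5266400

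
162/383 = 162/383 = 0.42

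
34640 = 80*433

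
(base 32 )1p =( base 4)321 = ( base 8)71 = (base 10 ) 57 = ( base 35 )1M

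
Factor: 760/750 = 2^2*3^( - 1 )*5^(  -  2 )*  19^1=76/75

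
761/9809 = 761/9809= 0.08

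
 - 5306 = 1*(  -  5306)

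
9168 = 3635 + 5533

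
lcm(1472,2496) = 57408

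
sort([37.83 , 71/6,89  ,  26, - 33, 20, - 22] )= [ - 33,  -  22,71/6, 20,26,37.83,89 ] 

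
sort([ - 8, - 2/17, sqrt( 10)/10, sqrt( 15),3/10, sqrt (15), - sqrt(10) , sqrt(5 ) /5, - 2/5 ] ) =[ - 8, - sqrt( 10 ), - 2/5 , - 2/17, 3/10, sqrt (10 )/10,sqrt( 5 ) /5,  sqrt( 15 ) , sqrt( 15 )] 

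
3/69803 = 3/69803 = 0.00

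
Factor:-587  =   - 587^1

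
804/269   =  2  +  266/269 = 2.99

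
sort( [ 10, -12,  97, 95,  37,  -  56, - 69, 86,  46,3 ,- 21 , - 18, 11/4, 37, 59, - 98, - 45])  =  [ - 98, - 69 ,  -  56, - 45, - 21 , - 18, - 12, 11/4 , 3,  10,  37, 37,46, 59, 86,  95,97]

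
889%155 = 114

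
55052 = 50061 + 4991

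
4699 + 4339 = 9038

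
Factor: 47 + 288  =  5^1*67^1 = 335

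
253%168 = 85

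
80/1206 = 40/603 =0.07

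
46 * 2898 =133308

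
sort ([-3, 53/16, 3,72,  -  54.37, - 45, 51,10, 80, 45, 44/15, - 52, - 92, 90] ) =[- 92 , - 54.37,-52, - 45, - 3,44/15, 3, 53/16, 10, 45, 51, 72,80,90]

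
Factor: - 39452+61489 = 22037 = 22037^1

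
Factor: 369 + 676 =1045 = 5^1*11^1 * 19^1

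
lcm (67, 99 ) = 6633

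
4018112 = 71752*56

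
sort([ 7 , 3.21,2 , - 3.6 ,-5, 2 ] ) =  [-5, - 3.6 , 2,2 , 3.21,7]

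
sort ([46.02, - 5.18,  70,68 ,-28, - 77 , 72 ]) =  [ - 77, - 28, - 5.18 , 46.02, 68, 70, 72]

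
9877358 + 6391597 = 16268955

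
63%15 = 3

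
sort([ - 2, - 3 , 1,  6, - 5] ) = [ - 5, - 3, - 2,1,  6] 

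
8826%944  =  330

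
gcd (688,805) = 1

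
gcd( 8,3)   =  1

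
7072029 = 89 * 79461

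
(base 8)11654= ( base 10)5036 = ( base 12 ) 2ab8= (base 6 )35152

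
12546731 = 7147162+5399569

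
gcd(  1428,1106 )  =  14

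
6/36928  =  3/18464 = 0.00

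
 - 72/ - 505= 72/505= 0.14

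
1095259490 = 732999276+362260214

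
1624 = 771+853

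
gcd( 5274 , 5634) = 18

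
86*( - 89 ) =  - 7654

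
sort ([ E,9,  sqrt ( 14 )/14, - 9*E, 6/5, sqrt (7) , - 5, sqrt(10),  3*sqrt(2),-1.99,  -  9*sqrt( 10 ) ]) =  [ - 9*sqrt(10), - 9*E,-5, - 1.99, sqrt(14 )/14 , 6/5, sqrt(7 ),E,sqrt(10) , 3*sqrt(2), 9]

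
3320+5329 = 8649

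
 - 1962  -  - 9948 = 7986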